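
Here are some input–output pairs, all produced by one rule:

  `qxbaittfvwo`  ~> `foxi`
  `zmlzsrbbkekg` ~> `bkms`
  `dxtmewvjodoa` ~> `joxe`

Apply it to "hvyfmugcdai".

The pattern: keep one character in every 3, starting at position 2 (positions 2nd, 5th, 8th, ...), then move the first 2 characters to the end (rotate left by 2).
"hvyfmugcdai" → "vmci" → "civm".

civm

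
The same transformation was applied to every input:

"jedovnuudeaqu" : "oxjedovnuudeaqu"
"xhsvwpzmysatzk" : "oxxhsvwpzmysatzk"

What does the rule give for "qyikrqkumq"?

oxqyikrqkumq

In each case the input is transformed by: prepend "ox".
So "qyikrqkumq" becomes "oxqyikrqkumq".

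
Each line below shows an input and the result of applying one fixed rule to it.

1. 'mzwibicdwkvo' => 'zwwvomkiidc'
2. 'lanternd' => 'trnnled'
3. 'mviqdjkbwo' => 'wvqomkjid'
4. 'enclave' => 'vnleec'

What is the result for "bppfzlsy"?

zyspplf

Rule — sort the characters into reverse alphabetical order, then delete the last character.
Applying both steps to "bppfzlsy": "zyspplfb", then "zyspplf".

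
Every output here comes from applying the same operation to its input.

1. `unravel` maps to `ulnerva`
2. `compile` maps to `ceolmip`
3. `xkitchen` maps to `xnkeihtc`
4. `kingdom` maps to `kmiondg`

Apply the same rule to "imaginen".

The rule is to take characters alternately from the front and the back (1st, last, 2nd, 2nd-last, ...).
"imaginen" → "inmeangi".

inmeangi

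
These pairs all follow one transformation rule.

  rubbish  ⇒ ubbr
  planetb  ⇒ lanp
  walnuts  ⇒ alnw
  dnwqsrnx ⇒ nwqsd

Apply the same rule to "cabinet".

abic

The rule is to delete the last 3 characters, then move the first character to the end.
Applying both steps to "cabinet": "cabi", then "abic".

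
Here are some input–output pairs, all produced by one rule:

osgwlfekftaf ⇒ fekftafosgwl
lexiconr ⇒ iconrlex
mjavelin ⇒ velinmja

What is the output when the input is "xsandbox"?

The transformation: move the last character to the front, then swap the front and back halves of the string.
For "xsandbox", step one produces "xxsandbo"; step two turns that into "ndboxxsa".

ndboxxsa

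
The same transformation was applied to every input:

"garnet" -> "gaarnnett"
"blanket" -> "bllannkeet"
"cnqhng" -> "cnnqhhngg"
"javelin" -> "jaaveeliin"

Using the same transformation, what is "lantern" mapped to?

laantterrn

What's happening: repeat every character 3 times, then keep every other character starting from the second (positions 2nd, 4th, 6th, ...).
For "lantern", step one produces "lllaaannnttteeerrrnnn"; step two turns that into "laantterrn".
(Check on "cnqhng": → "cccnnnqqqhhhnnnggg" → "cnnqhhngg" ✓)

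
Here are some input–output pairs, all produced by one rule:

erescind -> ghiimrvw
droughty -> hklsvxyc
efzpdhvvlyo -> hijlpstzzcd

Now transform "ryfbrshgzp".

fjkltvvwcd

Rule — sort the characters into alphabetical order, then shift every letter 4 places forward in the alphabet (wrapping around).
On "ryfbrshgzp": the first step gives "bfghprrsyz", and the second then gives "fjkltvvwcd".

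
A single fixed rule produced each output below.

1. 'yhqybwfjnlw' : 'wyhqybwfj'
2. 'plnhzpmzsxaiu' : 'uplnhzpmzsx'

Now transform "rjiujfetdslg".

Each output is the input with this applied: move the last 3 characters to the front (rotate right by 3), then delete the first 2 characters.
On "rjiujfetdslg": the first step gives "slgrjiujfetd", and the second then gives "grjiujfetd".

grjiujfetd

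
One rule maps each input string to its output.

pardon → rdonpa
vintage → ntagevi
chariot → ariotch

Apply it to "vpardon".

ardonvp

The pattern: move the first 2 characters to the end (rotate left by 2).
Applying that to "vpardon" gives "ardonvp".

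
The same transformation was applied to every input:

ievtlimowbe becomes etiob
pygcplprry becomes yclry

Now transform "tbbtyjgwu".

The rule is to keep every other character starting from the second (positions 2nd, 4th, 6th, ...).
Doing the same to "tbbtyjgwu": "btjw".

btjw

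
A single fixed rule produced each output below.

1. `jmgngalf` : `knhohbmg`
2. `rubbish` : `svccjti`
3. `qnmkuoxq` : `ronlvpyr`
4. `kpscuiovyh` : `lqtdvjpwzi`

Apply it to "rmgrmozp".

What's happening: shift every letter 1 place forward in the alphabet (wrapping around).
For "rmgrmozp" the result is "snhsnpaq".

snhsnpaq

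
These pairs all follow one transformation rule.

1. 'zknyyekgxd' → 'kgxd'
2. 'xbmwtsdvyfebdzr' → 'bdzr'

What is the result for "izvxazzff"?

The rule is to keep only the last 4 characters.
For "izvxazzff" the result is "zzff".

zzff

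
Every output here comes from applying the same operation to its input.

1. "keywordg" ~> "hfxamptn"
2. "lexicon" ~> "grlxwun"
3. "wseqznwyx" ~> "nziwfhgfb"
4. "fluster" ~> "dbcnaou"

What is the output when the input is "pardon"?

amxwyj

The rule is to shift every letter 9 places forward in the alphabet (wrapping around), then move the first 2 characters to the end (rotate left by 2).
Working it through for "pardon": intermediate "yjamxw", final "amxwyj".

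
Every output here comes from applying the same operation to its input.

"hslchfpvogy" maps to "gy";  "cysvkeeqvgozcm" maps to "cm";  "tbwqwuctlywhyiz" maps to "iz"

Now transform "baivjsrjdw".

Looking at the pairs, the operation is to keep only the last 2 characters.
Applying that to "baivjsrjdw" gives "dw".

dw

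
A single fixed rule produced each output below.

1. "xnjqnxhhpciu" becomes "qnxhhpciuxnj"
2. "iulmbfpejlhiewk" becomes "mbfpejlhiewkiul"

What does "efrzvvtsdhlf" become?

zvvtsdhlfefr

The pattern: move the first 3 characters to the end (rotate left by 3).
Applying that to "efrzvvtsdhlf" gives "zvvtsdhlfefr".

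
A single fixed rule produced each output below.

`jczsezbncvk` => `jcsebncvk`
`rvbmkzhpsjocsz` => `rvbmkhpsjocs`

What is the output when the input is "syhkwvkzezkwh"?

syhkwvkekwh

In each case the input is transformed by: remove every "z".
Doing the same to "syhkwvkzezkwh": "syhkwvkekwh".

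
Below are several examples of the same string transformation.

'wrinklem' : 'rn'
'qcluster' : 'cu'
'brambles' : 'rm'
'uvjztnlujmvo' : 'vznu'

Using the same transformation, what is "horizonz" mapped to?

oi

Each output is the input with this applied: keep every other character starting from the second (positions 2nd, 4th, 6th, ...), then delete the last 2 characters.
"horizonz" → "oioz" → "oi".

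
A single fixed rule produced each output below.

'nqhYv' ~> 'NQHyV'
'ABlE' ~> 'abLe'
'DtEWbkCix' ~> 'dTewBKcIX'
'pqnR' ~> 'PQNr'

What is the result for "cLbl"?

ClBL

Rule — flip the case of every letter.
"cLbl" → "ClBL".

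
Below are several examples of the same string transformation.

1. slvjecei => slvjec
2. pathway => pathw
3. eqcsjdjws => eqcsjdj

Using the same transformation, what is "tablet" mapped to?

tabl

The pattern: delete the last 2 characters.
So "tablet" becomes "tabl".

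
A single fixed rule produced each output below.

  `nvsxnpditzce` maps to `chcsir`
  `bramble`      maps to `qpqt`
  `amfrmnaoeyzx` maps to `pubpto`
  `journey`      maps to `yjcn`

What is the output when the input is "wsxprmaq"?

lmgp

Rule — keep every other character starting from the first (positions 1st, 3rd, 5th, ...), then shift every letter 11 places backward in the alphabet (wrapping around).
Starting from "wsxprmaq": after the first operation, "wxra"; after the second, "lmgp".
(Check on "amfrmnaoeyzx": → "afmaez" → "pubpto" ✓)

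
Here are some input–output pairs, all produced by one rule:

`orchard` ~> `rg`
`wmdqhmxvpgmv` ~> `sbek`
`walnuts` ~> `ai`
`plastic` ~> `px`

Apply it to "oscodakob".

Looking at the pairs, the operation is to shift every letter 11 places backward in the alphabet (wrapping around), then keep one character in every 3, starting at position 3 (positions 3rd, 6th, 9th, ...).
Working it through for "oscodakob": intermediate "dhrdspzdq", final "rpq".
(Check on "orchard": → "dgrwpgs" → "rg" ✓)

rpq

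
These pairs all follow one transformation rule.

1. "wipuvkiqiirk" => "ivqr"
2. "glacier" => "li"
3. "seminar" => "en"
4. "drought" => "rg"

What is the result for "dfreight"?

The transformation: keep one character in every 3, starting at position 2 (positions 2nd, 5th, 8th, ...).
So "dfreight" becomes "fit".

fit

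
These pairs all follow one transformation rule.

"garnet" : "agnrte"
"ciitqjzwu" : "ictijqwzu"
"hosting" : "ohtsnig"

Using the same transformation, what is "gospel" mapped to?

The transformation: swap each adjacent pair of characters (1↔2, 3↔4, ...).
For "gospel" the result is "ogpsle".

ogpsle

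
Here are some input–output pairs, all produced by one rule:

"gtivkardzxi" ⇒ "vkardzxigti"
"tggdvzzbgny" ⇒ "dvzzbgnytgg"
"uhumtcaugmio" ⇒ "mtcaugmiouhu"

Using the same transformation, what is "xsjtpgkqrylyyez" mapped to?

tpgkqrylyyezxsj

The rule is to move the first 3 characters to the end (rotate left by 3).
"xsjtpgkqrylyyez" → "tpgkqrylyyezxsj".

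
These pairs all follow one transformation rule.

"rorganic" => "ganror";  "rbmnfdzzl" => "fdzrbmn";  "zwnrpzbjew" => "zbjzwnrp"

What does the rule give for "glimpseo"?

mpsgli

The rule is to delete the last 2 characters, then move the last 3 characters to the front (rotate right by 3).
Applying both steps to "glimpseo": "glimps", then "mpsgli".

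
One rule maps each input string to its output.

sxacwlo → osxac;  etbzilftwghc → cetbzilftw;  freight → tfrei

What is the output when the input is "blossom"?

The pattern: move the last character to the front, then delete the last 2 characters.
On "blossom": the first step gives "mblosso", and the second then gives "mblos".

mblos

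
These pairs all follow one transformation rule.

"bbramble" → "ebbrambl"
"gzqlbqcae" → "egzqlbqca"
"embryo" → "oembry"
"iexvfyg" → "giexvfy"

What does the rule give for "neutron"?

The pattern: move the last character to the front.
Applying that to "neutron" gives "nneutro".

nneutro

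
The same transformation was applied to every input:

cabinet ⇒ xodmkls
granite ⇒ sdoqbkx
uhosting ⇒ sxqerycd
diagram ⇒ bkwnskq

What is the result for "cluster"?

dobmvec

Rule — move the last 3 characters to the front (rotate right by 3), then shift every letter 10 places forward in the alphabet (wrapping around).
"cluster" → "terclus" → "dobmvec".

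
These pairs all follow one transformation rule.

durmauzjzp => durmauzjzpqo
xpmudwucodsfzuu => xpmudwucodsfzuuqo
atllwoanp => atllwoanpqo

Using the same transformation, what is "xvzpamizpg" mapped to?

The rule is to append "qo".
On "xvzpamizpg" that produces "xvzpamizpgqo".

xvzpamizpgqo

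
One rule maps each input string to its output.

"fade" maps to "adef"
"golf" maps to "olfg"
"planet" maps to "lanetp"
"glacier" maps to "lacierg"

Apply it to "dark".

arkd

In each case the input is transformed by: move the first character to the end.
So "dark" becomes "arkd".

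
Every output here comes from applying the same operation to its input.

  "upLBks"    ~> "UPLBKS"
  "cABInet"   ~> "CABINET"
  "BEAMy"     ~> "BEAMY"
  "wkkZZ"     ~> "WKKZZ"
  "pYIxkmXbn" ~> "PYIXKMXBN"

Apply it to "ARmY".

The pattern: convert every letter to uppercase.
Doing the same to "ARmY": "ARMY".

ARMY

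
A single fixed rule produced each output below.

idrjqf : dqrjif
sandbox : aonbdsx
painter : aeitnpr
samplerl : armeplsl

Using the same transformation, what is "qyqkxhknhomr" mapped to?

ymqokhxnhkqr

The pattern: take characters alternately from the front and the back (1st, last, 2nd, 2nd-last, ...), then move the first 2 characters to the end (rotate left by 2).
Working it through for "qyqkxhknhomr": intermediate "qrymqokhxnhk", final "ymqokhxnhkqr".
(Check on "sandbox": → "sxaonbd" → "aonbdsx" ✓)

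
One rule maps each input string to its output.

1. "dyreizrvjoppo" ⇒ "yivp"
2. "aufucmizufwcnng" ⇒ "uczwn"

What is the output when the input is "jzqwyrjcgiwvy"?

zycw

Looking at the pairs, the operation is to keep one character in every 3, starting at position 2 (positions 2nd, 5th, 8th, ...).
"jzqwyrjcgiwvy" → "zycw".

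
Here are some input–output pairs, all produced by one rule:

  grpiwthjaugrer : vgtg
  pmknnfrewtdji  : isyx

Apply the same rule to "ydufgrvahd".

kpws

The pattern: shift every letter 11 places backward in the alphabet (wrapping around), then keep only the last 4 characters.
For "ydufgrvahd", step one produces "nsjuvgkpws"; step two turns that into "kpws".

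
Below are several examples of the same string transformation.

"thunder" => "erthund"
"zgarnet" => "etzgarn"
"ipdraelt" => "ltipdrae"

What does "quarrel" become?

The transformation: move the last 2 characters to the front (rotate right by 2).
"quarrel" → "elquarr".

elquarr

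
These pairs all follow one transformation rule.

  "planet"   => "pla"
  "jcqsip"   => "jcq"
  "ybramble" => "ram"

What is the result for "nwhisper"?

The pattern: move the last 3 characters to the front (rotate right by 3), then keep only the last 3 characters.
Applying both steps to "nwhisper": "pernwhis", then "his".

his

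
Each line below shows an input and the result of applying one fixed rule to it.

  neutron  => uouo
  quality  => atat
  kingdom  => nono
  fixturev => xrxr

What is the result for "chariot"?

aoao

Looking at the pairs, the operation is to keep one character in every 3, starting at position 3 (positions 3rd, 6th, 9th, ...), then write the whole string twice.
For "chariot", step one produces "ao"; step two turns that into "aoao".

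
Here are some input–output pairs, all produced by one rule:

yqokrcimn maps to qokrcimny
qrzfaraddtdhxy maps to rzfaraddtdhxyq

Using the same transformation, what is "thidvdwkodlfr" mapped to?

The pattern: move the first character to the end.
Applying that to "thidvdwkodlfr" gives "hidvdwkodlfrt".

hidvdwkodlfrt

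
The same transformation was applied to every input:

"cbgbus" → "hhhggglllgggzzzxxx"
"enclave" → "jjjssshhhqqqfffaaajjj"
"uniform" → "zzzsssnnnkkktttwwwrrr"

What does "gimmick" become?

lllnnnrrrrrrnnnhhhppp

What's happening: shift every letter 5 places forward in the alphabet (wrapping around), then repeat every character 3 times.
"gimmick" → "lllnnnrrrrrrnnnhhhppp".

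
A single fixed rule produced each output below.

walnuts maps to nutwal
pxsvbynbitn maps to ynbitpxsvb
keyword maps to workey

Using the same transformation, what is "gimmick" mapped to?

The rule is to delete the last character, then swap the front and back halves of the string.
Applying that to "gimmick" gives "micgim".

micgim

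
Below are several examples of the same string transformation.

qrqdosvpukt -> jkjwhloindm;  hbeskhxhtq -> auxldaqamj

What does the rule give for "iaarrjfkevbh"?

The transformation: shift every letter 7 places backward in the alphabet (wrapping around).
Applying that to "iaarrjfkevbh" gives "bttkkcydxoua".

bttkkcydxoua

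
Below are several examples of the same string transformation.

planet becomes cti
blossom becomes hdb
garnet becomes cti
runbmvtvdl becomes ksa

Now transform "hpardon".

Rule — shift every letter 11 places backward in the alphabet (wrapping around), then keep only the last 3 characters.
Applying both steps to "hpardon": "wepgsdc", then "sdc".

sdc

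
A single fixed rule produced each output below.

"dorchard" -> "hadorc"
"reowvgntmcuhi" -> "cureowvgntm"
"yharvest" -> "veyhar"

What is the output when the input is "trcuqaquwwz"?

The rule is to delete the last 2 characters, then move the last 2 characters to the front (rotate right by 2).
Working it through for "trcuqaquwwz": intermediate "trcuqaquw", final "uwtrcuqaq".

uwtrcuqaq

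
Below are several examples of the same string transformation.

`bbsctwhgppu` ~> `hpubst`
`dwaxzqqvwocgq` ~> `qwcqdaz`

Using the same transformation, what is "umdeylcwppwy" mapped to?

The pattern: keep every other character starting from the first (positions 1st, 3rd, 5th, ...), then move the first 3 characters to the end (rotate left by 3).
For "umdeylcwppwy", step one produces "udycpw"; step two turns that into "cpwudy".

cpwudy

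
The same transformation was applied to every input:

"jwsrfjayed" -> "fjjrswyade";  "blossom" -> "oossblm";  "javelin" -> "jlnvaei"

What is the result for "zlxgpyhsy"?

The pattern: sort the characters into alphabetical order, then move the first 3 characters to the end (rotate left by 3).
Applying that to "zlxgpyhsy" gives "psxyyzghl".
(Check on "blossom": → "blmooss" → "oossblm" ✓)

psxyyzghl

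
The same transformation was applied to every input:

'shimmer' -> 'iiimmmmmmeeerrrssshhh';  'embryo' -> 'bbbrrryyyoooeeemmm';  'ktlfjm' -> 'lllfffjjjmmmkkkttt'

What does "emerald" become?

eeerrraaallldddeeemmm

In each case the input is transformed by: move the first 2 characters to the end (rotate left by 2), then repeat every character 3 times.
Applying both steps to "emerald": "eraldem", then "eeerrraaallldddeeemmm".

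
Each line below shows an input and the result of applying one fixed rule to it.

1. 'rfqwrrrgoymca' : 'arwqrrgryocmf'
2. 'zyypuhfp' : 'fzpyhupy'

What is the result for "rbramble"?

The transformation: swap each adjacent pair of characters (1↔2, 3↔4, ...), then swap the first and last characters.
"rbramble" → "brarbmel" → "lrarbmeb".

lrarbmeb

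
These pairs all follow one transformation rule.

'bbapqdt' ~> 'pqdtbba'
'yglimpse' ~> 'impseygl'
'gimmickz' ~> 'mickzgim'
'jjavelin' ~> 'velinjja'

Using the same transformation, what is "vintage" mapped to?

tagevin

The transformation: move the first 3 characters to the end (rotate left by 3).
Applying that to "vintage" gives "tagevin".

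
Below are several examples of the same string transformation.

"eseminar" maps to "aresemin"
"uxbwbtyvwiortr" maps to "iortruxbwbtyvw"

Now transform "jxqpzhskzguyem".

guyemjxqpzhskz

The transformation: swap the front and back halves of the string, then move the first 2 characters to the end (rotate left by 2).
Doing the same to "jxqpzhskzguyem": "guyemjxqpzhskz".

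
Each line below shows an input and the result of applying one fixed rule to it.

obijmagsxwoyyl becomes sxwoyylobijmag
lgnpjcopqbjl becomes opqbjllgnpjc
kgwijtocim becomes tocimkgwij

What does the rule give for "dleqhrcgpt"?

The pattern: swap the front and back halves of the string.
Doing the same to "dleqhrcgpt": "rcgptdleqh".

rcgptdleqh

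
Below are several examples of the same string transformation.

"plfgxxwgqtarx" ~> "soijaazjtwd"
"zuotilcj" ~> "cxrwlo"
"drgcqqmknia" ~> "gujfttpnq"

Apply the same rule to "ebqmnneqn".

Rule — delete the last 2 characters, then shift every letter 3 places forward in the alphabet (wrapping around).
Working it through for "ebqmnneqn": intermediate "ebqmnne", final "hetpqqh".

hetpqqh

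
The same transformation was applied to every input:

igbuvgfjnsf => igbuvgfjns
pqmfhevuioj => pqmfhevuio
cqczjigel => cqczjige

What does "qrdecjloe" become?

qrdecjlo

Each output is the input with this applied: delete the last character.
On "qrdecjloe" that produces "qrdecjlo".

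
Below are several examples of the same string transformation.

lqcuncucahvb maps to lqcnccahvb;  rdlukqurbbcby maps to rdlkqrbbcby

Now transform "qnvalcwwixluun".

What's happening: remove every "u".
For "qnvalcwwixluun" the result is "qnvalcwwixln".

qnvalcwwixln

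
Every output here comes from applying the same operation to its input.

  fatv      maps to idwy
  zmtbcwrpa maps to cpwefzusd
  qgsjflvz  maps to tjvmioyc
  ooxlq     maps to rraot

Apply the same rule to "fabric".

Each output is the input with this applied: shift every letter 3 places forward in the alphabet (wrapping around).
Doing the same to "fabric": "ideulf".

ideulf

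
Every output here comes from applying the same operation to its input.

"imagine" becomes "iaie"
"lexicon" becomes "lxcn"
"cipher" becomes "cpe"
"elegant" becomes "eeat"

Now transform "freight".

Rule — keep every other character starting from the first (positions 1st, 3rd, 5th, ...).
Applying that to "freight" gives "fegt".

fegt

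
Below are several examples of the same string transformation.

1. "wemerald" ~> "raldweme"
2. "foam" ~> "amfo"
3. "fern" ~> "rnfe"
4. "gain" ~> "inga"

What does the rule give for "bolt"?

ltbo

Each output is the input with this applied: swap the front and back halves of the string.
Doing the same to "bolt": "ltbo".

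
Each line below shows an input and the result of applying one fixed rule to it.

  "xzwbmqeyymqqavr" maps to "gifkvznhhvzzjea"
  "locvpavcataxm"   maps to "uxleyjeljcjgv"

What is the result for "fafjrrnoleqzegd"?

Rule — shift every letter 9 places forward in the alphabet (wrapping around).
Applying that to "fafjrrnoleqzegd" gives "ojosaawxunzinpm".

ojosaawxunzinpm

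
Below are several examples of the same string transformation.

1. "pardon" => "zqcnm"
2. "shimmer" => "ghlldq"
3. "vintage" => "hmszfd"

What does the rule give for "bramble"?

In each case the input is transformed by: delete the first character, then shift every letter 1 place backward in the alphabet (wrapping around).
Applying both steps to "bramble": "ramble", then "qzlakd".

qzlakd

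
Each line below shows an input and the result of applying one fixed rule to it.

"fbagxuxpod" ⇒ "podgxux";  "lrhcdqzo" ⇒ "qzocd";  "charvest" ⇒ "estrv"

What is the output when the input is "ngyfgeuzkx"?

The transformation: delete the first 3 characters, then move the last 3 characters to the front (rotate right by 3).
"ngyfgeuzkx" → "fgeuzkx" → "zkxfgeu".

zkxfgeu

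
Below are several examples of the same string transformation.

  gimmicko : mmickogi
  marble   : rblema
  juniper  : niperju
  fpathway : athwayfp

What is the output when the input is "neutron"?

utronne

The transformation: move the first 2 characters to the end (rotate left by 2).
On "neutron" that produces "utronne".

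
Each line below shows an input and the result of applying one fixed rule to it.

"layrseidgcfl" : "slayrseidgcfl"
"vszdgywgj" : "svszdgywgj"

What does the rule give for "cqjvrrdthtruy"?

The transformation: prepend "s".
For "cqjvrrdthtruy" the result is "scqjvrrdthtruy".

scqjvrrdthtruy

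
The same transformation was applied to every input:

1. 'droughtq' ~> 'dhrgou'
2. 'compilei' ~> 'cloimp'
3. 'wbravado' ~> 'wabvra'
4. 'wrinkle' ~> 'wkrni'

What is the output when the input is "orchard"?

oarhc

Each output is the input with this applied: delete the last 2 characters, then take characters alternately from the front and the back (1st, last, 2nd, 2nd-last, ...).
Applying both steps to "orchard": "orcha", then "oarhc".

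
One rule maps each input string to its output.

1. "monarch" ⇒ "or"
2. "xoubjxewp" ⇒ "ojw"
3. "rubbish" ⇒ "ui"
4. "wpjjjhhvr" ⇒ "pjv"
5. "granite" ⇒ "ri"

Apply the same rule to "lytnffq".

The transformation: keep one character in every 3, starting at position 2 (positions 2nd, 5th, 8th, ...).
On "lytnffq" that produces "yf".

yf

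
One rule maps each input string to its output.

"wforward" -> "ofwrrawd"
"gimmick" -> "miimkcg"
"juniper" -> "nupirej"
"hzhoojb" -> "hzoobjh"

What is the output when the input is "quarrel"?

The pattern: move the first character to the end, then swap each adjacent pair of characters (1↔2, 3↔4, ...).
"quarrel" → "uarrelq" → "aurrleq".
(Check on "gimmick": → "immickg" → "miimkcg" ✓)

aurrleq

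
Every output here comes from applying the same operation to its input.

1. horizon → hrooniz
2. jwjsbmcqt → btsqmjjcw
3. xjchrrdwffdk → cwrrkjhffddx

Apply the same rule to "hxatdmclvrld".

avtrmllhddcx

The rule is to sort the characters into reverse alphabetical order, then swap the first and last characters.
Applying both steps to "hxatdmclvrld": "xvtrmllhddca", then "avtrmllhddcx".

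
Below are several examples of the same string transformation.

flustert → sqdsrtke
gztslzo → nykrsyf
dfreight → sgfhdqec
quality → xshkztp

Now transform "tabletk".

In each case the input is transformed by: shift every letter 1 place backward in the alphabet (wrapping around), then reverse the string.
Starting from "tabletk": after the first operation, "szakdsj"; after the second, "jsdkazs".

jsdkazs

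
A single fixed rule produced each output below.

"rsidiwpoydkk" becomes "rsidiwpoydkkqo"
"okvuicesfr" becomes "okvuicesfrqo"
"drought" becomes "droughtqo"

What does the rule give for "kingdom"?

kingdomqo

Rule — append "qo".
So "kingdom" becomes "kingdomqo".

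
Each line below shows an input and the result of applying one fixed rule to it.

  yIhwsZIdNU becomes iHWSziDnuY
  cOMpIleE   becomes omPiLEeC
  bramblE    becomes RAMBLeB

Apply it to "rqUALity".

The transformation: flip the case of every letter, then move the first character to the end.
Working it through for "rqUALity": intermediate "RQualITY", final "QualITYR".

QualITYR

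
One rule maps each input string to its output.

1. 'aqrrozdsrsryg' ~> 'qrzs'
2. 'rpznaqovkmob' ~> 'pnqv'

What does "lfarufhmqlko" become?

frfm

The pattern: keep every other character starting from the second (positions 2nd, 4th, 6th, ...), then keep only the first 4 characters.
On "lfarufhmqlko" that produces "frfm".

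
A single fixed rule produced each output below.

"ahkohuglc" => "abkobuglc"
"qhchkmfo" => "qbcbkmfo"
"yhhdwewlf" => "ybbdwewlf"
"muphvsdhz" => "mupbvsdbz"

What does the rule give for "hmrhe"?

bmrbe

The pattern: replace every "h" with "b".
On "hmrhe" that produces "bmrbe".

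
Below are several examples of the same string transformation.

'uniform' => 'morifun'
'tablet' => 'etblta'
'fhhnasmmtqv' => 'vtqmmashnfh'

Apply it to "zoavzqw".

The transformation: swap each adjacent pair of characters (1↔2, 3↔4, ...), then reverse the string.
"zoavzqw" → "wzqavzo".

wzqavzo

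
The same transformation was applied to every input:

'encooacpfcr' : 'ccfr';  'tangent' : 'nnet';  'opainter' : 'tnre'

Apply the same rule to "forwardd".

The rule is to swap each adjacent pair of characters (1↔2, 3↔4, ...), then keep only the last 4 characters.
Starting from "forwardd": after the first operation, "ofwrradd"; after the second, "radd".
(Check on "encooacpfcr": → "neocaopccfr" → "ccfr" ✓)

radd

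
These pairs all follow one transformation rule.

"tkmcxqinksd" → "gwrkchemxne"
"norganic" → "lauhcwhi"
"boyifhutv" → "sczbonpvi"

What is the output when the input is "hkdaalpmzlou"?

Each output is the input with this applied: shift every letter 6 places backward in the alphabet (wrapping around), then move the first 2 characters to the end (rotate left by 2).
"hkdaalpmzlou" → "bexuufjgtfio" → "xuufjgtfiobe".

xuufjgtfiobe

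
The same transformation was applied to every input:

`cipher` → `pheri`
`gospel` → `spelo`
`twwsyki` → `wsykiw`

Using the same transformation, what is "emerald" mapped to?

In each case the input is transformed by: delete the first character, then move the first character to the end.
Starting from "emerald": after the first operation, "merald"; after the second, "eraldm".

eraldm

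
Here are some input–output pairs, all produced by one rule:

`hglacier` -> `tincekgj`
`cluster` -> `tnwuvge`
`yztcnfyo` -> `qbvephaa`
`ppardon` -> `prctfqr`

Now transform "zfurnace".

Rule — swap the first and last characters, then shift every letter 2 places forward in the alphabet (wrapping around).
Starting from "zfurnace": after the first operation, "efurnacz"; after the second, "ghwtpceb".
(Check on "ppardon": → "npardop" → "prctfqr" ✓)

ghwtpceb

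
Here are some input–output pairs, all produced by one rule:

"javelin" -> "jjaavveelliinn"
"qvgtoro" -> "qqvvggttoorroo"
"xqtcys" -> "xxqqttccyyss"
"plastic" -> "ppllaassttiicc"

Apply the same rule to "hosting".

hhoossttiinngg

The pattern: double every character.
On "hosting" that produces "hhoossttiinngg".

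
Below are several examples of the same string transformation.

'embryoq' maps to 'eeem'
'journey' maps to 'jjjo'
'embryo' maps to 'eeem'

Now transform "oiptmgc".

Rule — repeat every character 3 times, then keep only the first 4 characters.
"oiptmgc" → "oooi".

oooi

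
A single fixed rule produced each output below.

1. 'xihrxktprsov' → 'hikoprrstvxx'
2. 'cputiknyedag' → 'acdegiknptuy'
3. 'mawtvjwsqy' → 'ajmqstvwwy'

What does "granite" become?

What's happening: sort the characters into alphabetical order.
On "granite" that produces "aeginrt".

aeginrt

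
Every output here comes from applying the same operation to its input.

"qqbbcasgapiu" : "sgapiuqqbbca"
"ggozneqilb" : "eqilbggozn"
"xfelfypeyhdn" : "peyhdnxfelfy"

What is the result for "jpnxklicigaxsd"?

cigaxsdjpnxkli

Rule — swap the front and back halves of the string.
On "jpnxklicigaxsd" that produces "cigaxsdjpnxkli".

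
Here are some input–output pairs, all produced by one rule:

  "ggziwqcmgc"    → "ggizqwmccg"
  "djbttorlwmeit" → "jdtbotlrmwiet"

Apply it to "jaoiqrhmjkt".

ajiorqmhkjt

The pattern: swap each adjacent pair of characters (1↔2, 3↔4, ...).
Applying that to "jaoiqrhmjkt" gives "ajiorqmhkjt".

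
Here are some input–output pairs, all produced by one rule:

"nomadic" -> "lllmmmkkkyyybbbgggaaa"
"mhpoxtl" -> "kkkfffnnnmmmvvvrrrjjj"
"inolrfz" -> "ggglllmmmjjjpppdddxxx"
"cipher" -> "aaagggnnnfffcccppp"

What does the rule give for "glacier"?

The pattern: repeat every character 3 times, then shift every letter 2 places backward in the alphabet (wrapping around).
Starting from "glacier": after the first operation, "ggglllaaaccciiieeerrr"; after the second, "eeejjjyyyaaagggcccppp".
(Check on "nomadic": → "nnnooommmaaadddiiiccc" → "lllmmmkkkyyybbbgggaaa" ✓)

eeejjjyyyaaagggcccppp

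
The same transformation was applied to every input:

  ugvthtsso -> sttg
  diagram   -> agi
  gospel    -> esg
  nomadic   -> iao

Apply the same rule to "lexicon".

Rule — reverse the string, then keep every other character starting from the second (positions 2nd, 4th, 6th, ...).
Working it through for "lexicon": intermediate "nocixel", final "oie".

oie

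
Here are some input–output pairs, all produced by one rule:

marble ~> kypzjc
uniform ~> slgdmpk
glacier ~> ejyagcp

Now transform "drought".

bpmsefr

Each output is the input with this applied: shift every letter 2 places backward in the alphabet (wrapping around).
On "drought" that produces "bpmsefr".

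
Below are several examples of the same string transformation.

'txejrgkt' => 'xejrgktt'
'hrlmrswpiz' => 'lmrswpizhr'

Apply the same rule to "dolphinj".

olphinjd

In each case the input is transformed by: move the last 3 characters to the front (rotate right by 3), then swap the front and back halves of the string.
So "dolphinj" becomes "olphinjd".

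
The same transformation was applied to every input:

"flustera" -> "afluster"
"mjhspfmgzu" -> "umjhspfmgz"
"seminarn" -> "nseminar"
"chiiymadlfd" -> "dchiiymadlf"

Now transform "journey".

The transformation: move the last character to the front.
Applying that to "journey" gives "yjourne".

yjourne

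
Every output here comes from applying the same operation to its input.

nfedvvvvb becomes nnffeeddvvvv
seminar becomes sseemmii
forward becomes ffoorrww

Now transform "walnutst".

wwaallnnuu

The pattern: delete the last 3 characters, then double every character.
Applying that to "walnutst" gives "wwaallnnuu".
(Check on "nfedvvvvb": → "nfedvv" → "nnffeeddvvvv" ✓)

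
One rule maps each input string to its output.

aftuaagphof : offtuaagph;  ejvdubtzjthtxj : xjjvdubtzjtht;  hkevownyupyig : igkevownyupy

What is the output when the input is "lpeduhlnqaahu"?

hupeduhlnqaa

The rule is to delete the first character, then move the last 2 characters to the front (rotate right by 2).
Working it through for "lpeduhlnqaahu": intermediate "peduhlnqaahu", final "hupeduhlnqaa".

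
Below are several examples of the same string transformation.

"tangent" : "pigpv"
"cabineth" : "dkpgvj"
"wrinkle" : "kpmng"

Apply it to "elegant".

Rule — delete the first 2 characters, then shift every letter 2 places forward in the alphabet (wrapping around).
"elegant" → "egant" → "gicpv".

gicpv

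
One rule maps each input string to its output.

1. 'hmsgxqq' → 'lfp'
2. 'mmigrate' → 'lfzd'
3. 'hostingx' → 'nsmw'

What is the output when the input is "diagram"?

hfz

In each case the input is transformed by: keep every other character starting from the second (positions 2nd, 4th, 6th, ...), then shift every letter 1 place backward in the alphabet (wrapping around).
Working it through for "diagram": intermediate "iga", final "hfz".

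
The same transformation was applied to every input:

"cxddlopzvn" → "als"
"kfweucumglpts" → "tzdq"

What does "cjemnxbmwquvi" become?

Rule — shift every letter 3 places backward in the alphabet (wrapping around), then keep one character in every 3, starting at position 3 (positions 3rd, 6th, 9th, ...).
Starting from "cjemnxbmwquvi": after the first operation, "zgbjkuyjtnrsf"; after the second, "buts".
(Check on "kfweucumglpts": → "hctbrzrjdimqp" → "tzdq" ✓)

buts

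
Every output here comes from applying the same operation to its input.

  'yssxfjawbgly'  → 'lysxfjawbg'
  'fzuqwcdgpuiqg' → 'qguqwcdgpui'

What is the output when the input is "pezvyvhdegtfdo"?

The pattern: delete the first 2 characters, then move the last 2 characters to the front (rotate right by 2).
"pezvyvhdegtfdo" → "zvyvhdegtfdo" → "dozvyvhdegtf".
(Check on "yssxfjawbgly": → "sxfjawbgly" → "lysxfjawbg" ✓)

dozvyvhdegtf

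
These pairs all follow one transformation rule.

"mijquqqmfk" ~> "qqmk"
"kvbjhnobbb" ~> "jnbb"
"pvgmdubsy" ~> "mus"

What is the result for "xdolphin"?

Each output is the input with this applied: delete the first 2 characters, then keep every other character starting from the second (positions 2nd, 4th, 6th, ...).
"xdolphin" → "lhn".

lhn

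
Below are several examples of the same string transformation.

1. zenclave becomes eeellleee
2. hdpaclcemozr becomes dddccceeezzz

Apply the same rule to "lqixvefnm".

qqqvvvnnn

Each output is the input with this applied: keep one character in every 3, starting at position 2 (positions 2nd, 5th, 8th, ...), then repeat every character 3 times.
On "lqixvefnm": the first step gives "qvn", and the second then gives "qqqvvvnnn".
(Check on "hdpaclcemozr": → "dcez" → "dddccceeezzz" ✓)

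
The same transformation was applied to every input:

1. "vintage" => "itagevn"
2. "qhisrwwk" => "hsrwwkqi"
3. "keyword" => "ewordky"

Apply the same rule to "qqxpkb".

Each output is the input with this applied: move the first 2 characters to the end (rotate left by 2), then swap the first and last characters.
Applying both steps to "qqxpkb": "xpkbqq", then "qpkbqx".

qpkbqx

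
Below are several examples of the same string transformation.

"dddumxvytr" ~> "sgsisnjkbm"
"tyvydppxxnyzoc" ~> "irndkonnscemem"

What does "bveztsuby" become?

The transformation: take characters alternately from the front and the back (1st, last, 2nd, 2nd-last, ...), then shift every letter 11 places backward in the alphabet (wrapping around).
Starting from "bveztsuby": after the first operation, "byvbeuzst"; after the second, "qnkqtjohi".

qnkqtjohi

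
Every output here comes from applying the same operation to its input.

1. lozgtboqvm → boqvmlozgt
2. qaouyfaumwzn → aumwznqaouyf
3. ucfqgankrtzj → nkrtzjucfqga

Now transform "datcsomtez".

The transformation: swap the front and back halves of the string.
On "datcsomtez" that produces "omtezdatcs".

omtezdatcs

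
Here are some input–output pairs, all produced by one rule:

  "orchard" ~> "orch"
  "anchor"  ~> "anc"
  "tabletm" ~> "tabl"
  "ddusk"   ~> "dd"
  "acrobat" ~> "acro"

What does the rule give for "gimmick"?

The transformation: delete the last 3 characters.
Applying that to "gimmick" gives "gimm".

gimm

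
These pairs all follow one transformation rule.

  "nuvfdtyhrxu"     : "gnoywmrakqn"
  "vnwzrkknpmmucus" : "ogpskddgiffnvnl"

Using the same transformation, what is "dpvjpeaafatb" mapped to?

wiocixttytmu

What's happening: shift every letter 7 places backward in the alphabet (wrapping around).
Doing the same to "dpvjpeaafatb": "wiocixttytmu".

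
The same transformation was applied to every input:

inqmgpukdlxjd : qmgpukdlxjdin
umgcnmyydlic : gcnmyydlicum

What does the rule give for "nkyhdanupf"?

In each case the input is transformed by: move the first 2 characters to the end (rotate left by 2).
For "nkyhdanupf" the result is "yhdanupfnk".

yhdanupfnk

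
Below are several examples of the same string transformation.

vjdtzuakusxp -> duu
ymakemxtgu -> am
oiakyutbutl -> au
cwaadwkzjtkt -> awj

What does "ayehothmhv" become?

The rule is to delete the last 3 characters, then keep one character in every 3, starting at position 3 (positions 3rd, 6th, 9th, ...).
On "ayehothmhv": the first step gives "ayehoth", and the second then gives "et".

et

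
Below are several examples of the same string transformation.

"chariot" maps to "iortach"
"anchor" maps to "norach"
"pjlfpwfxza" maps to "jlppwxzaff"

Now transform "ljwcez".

lwzcej

The pattern: sort the characters into alphabetical order, then move the first 3 characters to the end (rotate left by 3).
Working it through for "ljwcez": intermediate "cejlwz", final "lwzcej".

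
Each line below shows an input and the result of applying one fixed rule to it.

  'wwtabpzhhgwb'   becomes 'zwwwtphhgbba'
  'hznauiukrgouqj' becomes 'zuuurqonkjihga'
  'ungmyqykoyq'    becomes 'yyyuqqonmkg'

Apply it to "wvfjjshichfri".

What's happening: sort the characters into reverse alphabetical order.
Applying that to "wvfjjshichfri" gives "wvsrjjiihhffc".

wvsrjjiihhffc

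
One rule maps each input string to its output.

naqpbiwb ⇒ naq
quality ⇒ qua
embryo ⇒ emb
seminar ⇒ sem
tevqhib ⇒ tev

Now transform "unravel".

Looking at the pairs, the operation is to keep only the first 3 characters.
Doing the same to "unravel": "unr".

unr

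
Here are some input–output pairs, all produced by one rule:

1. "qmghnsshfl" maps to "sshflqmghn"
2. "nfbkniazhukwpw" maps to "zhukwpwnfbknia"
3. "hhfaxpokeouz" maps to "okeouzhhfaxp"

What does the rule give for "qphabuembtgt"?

embtgtqphabu

In each case the input is transformed by: swap the front and back halves of the string.
So "qphabuembtgt" becomes "embtgtqphabu".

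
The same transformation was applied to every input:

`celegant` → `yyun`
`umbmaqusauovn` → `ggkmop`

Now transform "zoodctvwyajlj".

ixnquf

Looking at the pairs, the operation is to keep every other character starting from the second (positions 2nd, 4th, 6th, ...), then shift every letter 6 places backward in the alphabet (wrapping around).
For "zoodctvwyajlj", step one produces "odtwal"; step two turns that into "ixnquf".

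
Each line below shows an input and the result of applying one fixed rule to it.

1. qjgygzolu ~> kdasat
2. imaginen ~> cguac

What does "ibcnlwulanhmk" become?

Rule — shift every letter 6 places backward in the alphabet (wrapping around), then delete the last 3 characters.
Applying that to "ibcnlwulanhmk" gives "cvwhfqofuh".
(Check on "imaginen": → "cguachyh" → "cguac" ✓)

cvwhfqofuh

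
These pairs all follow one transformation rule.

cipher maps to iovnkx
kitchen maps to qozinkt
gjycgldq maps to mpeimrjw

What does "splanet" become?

Looking at the pairs, the operation is to shift every letter 6 places forward in the alphabet (wrapping around).
So "splanet" becomes "yvrgtkz".

yvrgtkz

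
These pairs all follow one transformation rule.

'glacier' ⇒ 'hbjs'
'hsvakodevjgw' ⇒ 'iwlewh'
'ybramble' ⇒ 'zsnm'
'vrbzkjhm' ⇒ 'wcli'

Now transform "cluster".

The pattern: shift every letter 1 place forward in the alphabet (wrapping around), then keep every other character starting from the first (positions 1st, 3rd, 5th, ...).
Starting from "cluster": after the first operation, "dmvtufs"; after the second, "dvus".

dvus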